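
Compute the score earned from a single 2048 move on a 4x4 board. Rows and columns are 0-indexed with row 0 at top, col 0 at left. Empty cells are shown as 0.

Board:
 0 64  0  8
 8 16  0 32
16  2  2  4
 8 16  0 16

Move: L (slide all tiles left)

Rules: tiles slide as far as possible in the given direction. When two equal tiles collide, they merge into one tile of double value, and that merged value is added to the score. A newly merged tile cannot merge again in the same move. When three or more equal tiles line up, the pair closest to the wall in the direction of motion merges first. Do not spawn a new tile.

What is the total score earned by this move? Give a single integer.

Slide left:
row 0: [0, 64, 0, 8] -> [64, 8, 0, 0]  score +0 (running 0)
row 1: [8, 16, 0, 32] -> [8, 16, 32, 0]  score +0 (running 0)
row 2: [16, 2, 2, 4] -> [16, 4, 4, 0]  score +4 (running 4)
row 3: [8, 16, 0, 16] -> [8, 32, 0, 0]  score +32 (running 36)
Board after move:
64  8  0  0
 8 16 32  0
16  4  4  0
 8 32  0  0

Answer: 36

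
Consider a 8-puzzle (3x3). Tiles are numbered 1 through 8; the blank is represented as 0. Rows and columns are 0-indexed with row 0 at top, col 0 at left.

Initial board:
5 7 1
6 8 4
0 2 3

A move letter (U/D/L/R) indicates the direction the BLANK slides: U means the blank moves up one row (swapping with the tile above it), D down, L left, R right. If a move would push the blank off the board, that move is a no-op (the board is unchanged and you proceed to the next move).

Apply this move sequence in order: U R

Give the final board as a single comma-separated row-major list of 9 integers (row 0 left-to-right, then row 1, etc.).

After move 1 (U):
5 7 1
0 8 4
6 2 3

After move 2 (R):
5 7 1
8 0 4
6 2 3

Answer: 5, 7, 1, 8, 0, 4, 6, 2, 3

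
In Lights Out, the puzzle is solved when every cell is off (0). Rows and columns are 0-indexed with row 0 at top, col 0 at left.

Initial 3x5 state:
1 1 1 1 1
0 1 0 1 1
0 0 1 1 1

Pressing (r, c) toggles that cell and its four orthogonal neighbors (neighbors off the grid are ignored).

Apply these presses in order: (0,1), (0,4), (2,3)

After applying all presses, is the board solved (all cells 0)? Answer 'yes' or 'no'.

Answer: yes

Derivation:
After press 1 at (0,1):
0 0 0 1 1
0 0 0 1 1
0 0 1 1 1

After press 2 at (0,4):
0 0 0 0 0
0 0 0 1 0
0 0 1 1 1

After press 3 at (2,3):
0 0 0 0 0
0 0 0 0 0
0 0 0 0 0

Lights still on: 0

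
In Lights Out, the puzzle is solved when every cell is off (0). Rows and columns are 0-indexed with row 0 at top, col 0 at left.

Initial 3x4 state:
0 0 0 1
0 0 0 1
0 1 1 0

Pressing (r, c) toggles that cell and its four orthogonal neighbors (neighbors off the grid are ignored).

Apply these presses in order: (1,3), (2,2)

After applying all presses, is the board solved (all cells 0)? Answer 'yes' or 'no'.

Answer: yes

Derivation:
After press 1 at (1,3):
0 0 0 0
0 0 1 0
0 1 1 1

After press 2 at (2,2):
0 0 0 0
0 0 0 0
0 0 0 0

Lights still on: 0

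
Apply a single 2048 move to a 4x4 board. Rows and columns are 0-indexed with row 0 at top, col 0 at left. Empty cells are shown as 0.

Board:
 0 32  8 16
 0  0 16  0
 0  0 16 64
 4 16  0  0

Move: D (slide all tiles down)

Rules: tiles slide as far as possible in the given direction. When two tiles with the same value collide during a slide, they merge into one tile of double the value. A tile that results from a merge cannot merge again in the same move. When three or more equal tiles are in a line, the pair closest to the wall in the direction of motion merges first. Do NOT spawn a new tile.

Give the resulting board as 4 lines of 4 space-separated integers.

Slide down:
col 0: [0, 0, 0, 4] -> [0, 0, 0, 4]
col 1: [32, 0, 0, 16] -> [0, 0, 32, 16]
col 2: [8, 16, 16, 0] -> [0, 0, 8, 32]
col 3: [16, 0, 64, 0] -> [0, 0, 16, 64]

Answer:  0  0  0  0
 0  0  0  0
 0 32  8 16
 4 16 32 64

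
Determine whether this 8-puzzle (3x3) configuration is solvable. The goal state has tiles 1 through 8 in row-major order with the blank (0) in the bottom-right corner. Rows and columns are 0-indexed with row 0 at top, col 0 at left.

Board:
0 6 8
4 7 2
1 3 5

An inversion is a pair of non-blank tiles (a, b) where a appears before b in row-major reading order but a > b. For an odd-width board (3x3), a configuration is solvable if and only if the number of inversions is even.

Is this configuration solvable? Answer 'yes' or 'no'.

Answer: no

Derivation:
Inversions (pairs i<j in row-major order where tile[i] > tile[j] > 0): 19
19 is odd, so the puzzle is not solvable.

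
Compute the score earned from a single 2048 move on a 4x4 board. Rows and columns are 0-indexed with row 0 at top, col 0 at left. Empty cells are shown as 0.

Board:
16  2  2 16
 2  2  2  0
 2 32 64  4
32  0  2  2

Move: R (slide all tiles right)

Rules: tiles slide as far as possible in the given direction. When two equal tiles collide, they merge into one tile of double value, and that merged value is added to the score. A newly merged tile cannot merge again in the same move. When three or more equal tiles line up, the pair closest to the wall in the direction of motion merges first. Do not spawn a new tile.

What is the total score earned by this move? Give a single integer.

Slide right:
row 0: [16, 2, 2, 16] -> [0, 16, 4, 16]  score +4 (running 4)
row 1: [2, 2, 2, 0] -> [0, 0, 2, 4]  score +4 (running 8)
row 2: [2, 32, 64, 4] -> [2, 32, 64, 4]  score +0 (running 8)
row 3: [32, 0, 2, 2] -> [0, 0, 32, 4]  score +4 (running 12)
Board after move:
 0 16  4 16
 0  0  2  4
 2 32 64  4
 0  0 32  4

Answer: 12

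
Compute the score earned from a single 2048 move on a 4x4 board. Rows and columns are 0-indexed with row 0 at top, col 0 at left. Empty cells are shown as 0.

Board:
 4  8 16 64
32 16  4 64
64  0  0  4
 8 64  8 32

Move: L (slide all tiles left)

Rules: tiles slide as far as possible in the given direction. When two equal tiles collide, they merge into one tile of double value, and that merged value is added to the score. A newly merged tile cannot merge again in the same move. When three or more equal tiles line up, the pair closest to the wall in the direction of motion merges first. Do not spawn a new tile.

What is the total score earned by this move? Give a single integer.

Slide left:
row 0: [4, 8, 16, 64] -> [4, 8, 16, 64]  score +0 (running 0)
row 1: [32, 16, 4, 64] -> [32, 16, 4, 64]  score +0 (running 0)
row 2: [64, 0, 0, 4] -> [64, 4, 0, 0]  score +0 (running 0)
row 3: [8, 64, 8, 32] -> [8, 64, 8, 32]  score +0 (running 0)
Board after move:
 4  8 16 64
32 16  4 64
64  4  0  0
 8 64  8 32

Answer: 0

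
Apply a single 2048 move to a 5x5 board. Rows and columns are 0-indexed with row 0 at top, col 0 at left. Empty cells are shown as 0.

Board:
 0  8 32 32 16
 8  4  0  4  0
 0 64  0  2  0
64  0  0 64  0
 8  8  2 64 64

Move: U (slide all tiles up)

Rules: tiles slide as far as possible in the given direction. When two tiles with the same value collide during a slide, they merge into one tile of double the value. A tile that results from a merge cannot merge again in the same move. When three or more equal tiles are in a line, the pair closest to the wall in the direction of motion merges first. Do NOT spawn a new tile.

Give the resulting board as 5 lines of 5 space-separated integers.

Slide up:
col 0: [0, 8, 0, 64, 8] -> [8, 64, 8, 0, 0]
col 1: [8, 4, 64, 0, 8] -> [8, 4, 64, 8, 0]
col 2: [32, 0, 0, 0, 2] -> [32, 2, 0, 0, 0]
col 3: [32, 4, 2, 64, 64] -> [32, 4, 2, 128, 0]
col 4: [16, 0, 0, 0, 64] -> [16, 64, 0, 0, 0]

Answer:   8   8  32  32  16
 64   4   2   4  64
  8  64   0   2   0
  0   8   0 128   0
  0   0   0   0   0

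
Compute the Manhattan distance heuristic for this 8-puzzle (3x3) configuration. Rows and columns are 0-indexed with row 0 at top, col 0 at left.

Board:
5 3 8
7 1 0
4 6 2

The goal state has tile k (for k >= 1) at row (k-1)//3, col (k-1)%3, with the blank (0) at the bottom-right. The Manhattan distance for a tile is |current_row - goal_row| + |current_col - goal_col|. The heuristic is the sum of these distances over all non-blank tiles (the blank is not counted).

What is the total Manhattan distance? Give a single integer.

Answer: 15

Derivation:
Tile 5: at (0,0), goal (1,1), distance |0-1|+|0-1| = 2
Tile 3: at (0,1), goal (0,2), distance |0-0|+|1-2| = 1
Tile 8: at (0,2), goal (2,1), distance |0-2|+|2-1| = 3
Tile 7: at (1,0), goal (2,0), distance |1-2|+|0-0| = 1
Tile 1: at (1,1), goal (0,0), distance |1-0|+|1-0| = 2
Tile 4: at (2,0), goal (1,0), distance |2-1|+|0-0| = 1
Tile 6: at (2,1), goal (1,2), distance |2-1|+|1-2| = 2
Tile 2: at (2,2), goal (0,1), distance |2-0|+|2-1| = 3
Sum: 2 + 1 + 3 + 1 + 2 + 1 + 2 + 3 = 15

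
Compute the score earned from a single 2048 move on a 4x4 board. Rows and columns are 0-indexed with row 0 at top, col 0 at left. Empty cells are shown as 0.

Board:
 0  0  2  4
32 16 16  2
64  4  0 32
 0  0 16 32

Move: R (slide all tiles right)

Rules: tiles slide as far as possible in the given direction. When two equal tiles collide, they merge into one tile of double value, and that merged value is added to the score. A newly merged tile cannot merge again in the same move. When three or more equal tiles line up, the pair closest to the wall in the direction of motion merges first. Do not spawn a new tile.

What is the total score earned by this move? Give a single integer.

Slide right:
row 0: [0, 0, 2, 4] -> [0, 0, 2, 4]  score +0 (running 0)
row 1: [32, 16, 16, 2] -> [0, 32, 32, 2]  score +32 (running 32)
row 2: [64, 4, 0, 32] -> [0, 64, 4, 32]  score +0 (running 32)
row 3: [0, 0, 16, 32] -> [0, 0, 16, 32]  score +0 (running 32)
Board after move:
 0  0  2  4
 0 32 32  2
 0 64  4 32
 0  0 16 32

Answer: 32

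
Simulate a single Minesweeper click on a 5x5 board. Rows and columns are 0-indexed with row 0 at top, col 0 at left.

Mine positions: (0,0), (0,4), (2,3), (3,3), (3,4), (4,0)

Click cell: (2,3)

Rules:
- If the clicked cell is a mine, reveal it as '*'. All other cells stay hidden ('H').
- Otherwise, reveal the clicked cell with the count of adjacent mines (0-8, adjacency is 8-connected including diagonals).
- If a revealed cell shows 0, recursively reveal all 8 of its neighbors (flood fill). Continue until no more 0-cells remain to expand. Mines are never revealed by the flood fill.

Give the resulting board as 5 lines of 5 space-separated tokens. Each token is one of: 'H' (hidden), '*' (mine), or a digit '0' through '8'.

H H H H H
H H H H H
H H H * H
H H H H H
H H H H H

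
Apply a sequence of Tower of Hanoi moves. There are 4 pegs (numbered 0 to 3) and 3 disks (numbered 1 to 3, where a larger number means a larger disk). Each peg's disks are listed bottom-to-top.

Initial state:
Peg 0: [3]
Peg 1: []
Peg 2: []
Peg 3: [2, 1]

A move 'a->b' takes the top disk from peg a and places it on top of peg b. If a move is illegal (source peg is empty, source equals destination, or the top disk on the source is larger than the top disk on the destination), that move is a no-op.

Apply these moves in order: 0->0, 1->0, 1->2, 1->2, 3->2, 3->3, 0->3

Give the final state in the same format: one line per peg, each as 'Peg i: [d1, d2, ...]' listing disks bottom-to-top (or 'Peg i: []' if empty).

Answer: Peg 0: [3]
Peg 1: []
Peg 2: [1]
Peg 3: [2]

Derivation:
After move 1 (0->0):
Peg 0: [3]
Peg 1: []
Peg 2: []
Peg 3: [2, 1]

After move 2 (1->0):
Peg 0: [3]
Peg 1: []
Peg 2: []
Peg 3: [2, 1]

After move 3 (1->2):
Peg 0: [3]
Peg 1: []
Peg 2: []
Peg 3: [2, 1]

After move 4 (1->2):
Peg 0: [3]
Peg 1: []
Peg 2: []
Peg 3: [2, 1]

After move 5 (3->2):
Peg 0: [3]
Peg 1: []
Peg 2: [1]
Peg 3: [2]

After move 6 (3->3):
Peg 0: [3]
Peg 1: []
Peg 2: [1]
Peg 3: [2]

After move 7 (0->3):
Peg 0: [3]
Peg 1: []
Peg 2: [1]
Peg 3: [2]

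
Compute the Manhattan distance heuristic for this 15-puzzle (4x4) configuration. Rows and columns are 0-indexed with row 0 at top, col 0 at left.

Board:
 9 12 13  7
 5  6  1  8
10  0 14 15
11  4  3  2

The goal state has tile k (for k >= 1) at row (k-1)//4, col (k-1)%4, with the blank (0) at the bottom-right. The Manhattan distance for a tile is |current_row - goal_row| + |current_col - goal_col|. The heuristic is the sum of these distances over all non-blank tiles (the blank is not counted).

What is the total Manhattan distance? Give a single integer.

Answer: 37

Derivation:
Tile 9: (0,0)->(2,0) = 2
Tile 12: (0,1)->(2,3) = 4
Tile 13: (0,2)->(3,0) = 5
Tile 7: (0,3)->(1,2) = 2
Tile 5: (1,0)->(1,0) = 0
Tile 6: (1,1)->(1,1) = 0
Tile 1: (1,2)->(0,0) = 3
Tile 8: (1,3)->(1,3) = 0
Tile 10: (2,0)->(2,1) = 1
Tile 14: (2,2)->(3,1) = 2
Tile 15: (2,3)->(3,2) = 2
Tile 11: (3,0)->(2,2) = 3
Tile 4: (3,1)->(0,3) = 5
Tile 3: (3,2)->(0,2) = 3
Tile 2: (3,3)->(0,1) = 5
Sum: 2 + 4 + 5 + 2 + 0 + 0 + 3 + 0 + 1 + 2 + 2 + 3 + 5 + 3 + 5 = 37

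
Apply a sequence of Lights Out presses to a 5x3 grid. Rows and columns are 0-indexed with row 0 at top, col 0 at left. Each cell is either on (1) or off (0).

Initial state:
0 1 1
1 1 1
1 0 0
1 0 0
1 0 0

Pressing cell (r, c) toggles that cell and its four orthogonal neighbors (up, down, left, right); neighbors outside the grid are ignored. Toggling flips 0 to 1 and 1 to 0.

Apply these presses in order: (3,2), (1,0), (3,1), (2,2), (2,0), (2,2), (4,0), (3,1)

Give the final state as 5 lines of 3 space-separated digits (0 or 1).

Answer: 1 1 1
1 0 1
1 1 1
1 1 1
0 1 1

Derivation:
After press 1 at (3,2):
0 1 1
1 1 1
1 0 1
1 1 1
1 0 1

After press 2 at (1,0):
1 1 1
0 0 1
0 0 1
1 1 1
1 0 1

After press 3 at (3,1):
1 1 1
0 0 1
0 1 1
0 0 0
1 1 1

After press 4 at (2,2):
1 1 1
0 0 0
0 0 0
0 0 1
1 1 1

After press 5 at (2,0):
1 1 1
1 0 0
1 1 0
1 0 1
1 1 1

After press 6 at (2,2):
1 1 1
1 0 1
1 0 1
1 0 0
1 1 1

After press 7 at (4,0):
1 1 1
1 0 1
1 0 1
0 0 0
0 0 1

After press 8 at (3,1):
1 1 1
1 0 1
1 1 1
1 1 1
0 1 1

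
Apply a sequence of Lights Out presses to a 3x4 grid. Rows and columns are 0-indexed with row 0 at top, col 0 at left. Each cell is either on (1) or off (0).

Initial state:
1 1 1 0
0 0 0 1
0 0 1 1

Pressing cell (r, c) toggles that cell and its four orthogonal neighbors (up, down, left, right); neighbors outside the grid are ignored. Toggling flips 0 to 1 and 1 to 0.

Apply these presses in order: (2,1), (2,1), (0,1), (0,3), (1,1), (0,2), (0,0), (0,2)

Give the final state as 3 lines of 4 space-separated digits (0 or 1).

After press 1 at (2,1):
1 1 1 0
0 1 0 1
1 1 0 1

After press 2 at (2,1):
1 1 1 0
0 0 0 1
0 0 1 1

After press 3 at (0,1):
0 0 0 0
0 1 0 1
0 0 1 1

After press 4 at (0,3):
0 0 1 1
0 1 0 0
0 0 1 1

After press 5 at (1,1):
0 1 1 1
1 0 1 0
0 1 1 1

After press 6 at (0,2):
0 0 0 0
1 0 0 0
0 1 1 1

After press 7 at (0,0):
1 1 0 0
0 0 0 0
0 1 1 1

After press 8 at (0,2):
1 0 1 1
0 0 1 0
0 1 1 1

Answer: 1 0 1 1
0 0 1 0
0 1 1 1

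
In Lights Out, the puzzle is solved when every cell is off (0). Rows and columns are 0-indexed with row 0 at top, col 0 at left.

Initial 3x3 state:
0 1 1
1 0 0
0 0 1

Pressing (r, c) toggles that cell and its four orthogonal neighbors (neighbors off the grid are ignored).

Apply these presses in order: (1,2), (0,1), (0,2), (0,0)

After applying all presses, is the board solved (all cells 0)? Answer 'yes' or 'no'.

After press 1 at (1,2):
0 1 0
1 1 1
0 0 0

After press 2 at (0,1):
1 0 1
1 0 1
0 0 0

After press 3 at (0,2):
1 1 0
1 0 0
0 0 0

After press 4 at (0,0):
0 0 0
0 0 0
0 0 0

Lights still on: 0

Answer: yes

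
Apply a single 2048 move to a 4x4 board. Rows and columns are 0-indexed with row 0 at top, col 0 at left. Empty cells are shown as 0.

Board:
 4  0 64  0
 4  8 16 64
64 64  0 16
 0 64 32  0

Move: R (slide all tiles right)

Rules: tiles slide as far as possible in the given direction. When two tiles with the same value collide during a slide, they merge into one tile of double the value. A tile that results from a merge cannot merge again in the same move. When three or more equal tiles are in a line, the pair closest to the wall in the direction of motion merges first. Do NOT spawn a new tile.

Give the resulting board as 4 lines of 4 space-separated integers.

Slide right:
row 0: [4, 0, 64, 0] -> [0, 0, 4, 64]
row 1: [4, 8, 16, 64] -> [4, 8, 16, 64]
row 2: [64, 64, 0, 16] -> [0, 0, 128, 16]
row 3: [0, 64, 32, 0] -> [0, 0, 64, 32]

Answer:   0   0   4  64
  4   8  16  64
  0   0 128  16
  0   0  64  32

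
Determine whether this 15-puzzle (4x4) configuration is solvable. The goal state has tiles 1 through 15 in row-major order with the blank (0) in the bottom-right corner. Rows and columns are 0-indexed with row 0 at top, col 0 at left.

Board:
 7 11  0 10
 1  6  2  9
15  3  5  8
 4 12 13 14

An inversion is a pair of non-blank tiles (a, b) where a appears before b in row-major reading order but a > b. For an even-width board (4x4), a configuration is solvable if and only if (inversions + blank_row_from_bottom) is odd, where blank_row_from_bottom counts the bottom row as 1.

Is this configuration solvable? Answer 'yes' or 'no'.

Inversions: 40
Blank is in row 0 (0-indexed from top), which is row 4 counting from the bottom (bottom = 1).
40 + 4 = 44, which is even, so the puzzle is not solvable.

Answer: no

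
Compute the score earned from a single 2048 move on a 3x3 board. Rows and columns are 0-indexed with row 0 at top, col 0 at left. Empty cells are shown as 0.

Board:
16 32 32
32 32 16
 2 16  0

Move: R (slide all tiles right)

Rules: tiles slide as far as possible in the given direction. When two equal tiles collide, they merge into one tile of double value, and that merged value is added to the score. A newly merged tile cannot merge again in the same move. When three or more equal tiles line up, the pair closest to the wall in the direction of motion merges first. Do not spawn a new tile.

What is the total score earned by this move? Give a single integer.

Slide right:
row 0: [16, 32, 32] -> [0, 16, 64]  score +64 (running 64)
row 1: [32, 32, 16] -> [0, 64, 16]  score +64 (running 128)
row 2: [2, 16, 0] -> [0, 2, 16]  score +0 (running 128)
Board after move:
 0 16 64
 0 64 16
 0  2 16

Answer: 128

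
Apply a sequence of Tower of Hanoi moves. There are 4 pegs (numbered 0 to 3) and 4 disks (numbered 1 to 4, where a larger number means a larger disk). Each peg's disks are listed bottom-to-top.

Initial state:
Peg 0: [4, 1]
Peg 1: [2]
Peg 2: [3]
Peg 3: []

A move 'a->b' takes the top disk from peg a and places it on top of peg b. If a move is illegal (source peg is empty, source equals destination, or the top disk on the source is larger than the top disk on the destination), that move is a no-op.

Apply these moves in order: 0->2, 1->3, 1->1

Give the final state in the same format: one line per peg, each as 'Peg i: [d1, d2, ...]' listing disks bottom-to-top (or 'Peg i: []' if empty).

Answer: Peg 0: [4]
Peg 1: []
Peg 2: [3, 1]
Peg 3: [2]

Derivation:
After move 1 (0->2):
Peg 0: [4]
Peg 1: [2]
Peg 2: [3, 1]
Peg 3: []

After move 2 (1->3):
Peg 0: [4]
Peg 1: []
Peg 2: [3, 1]
Peg 3: [2]

After move 3 (1->1):
Peg 0: [4]
Peg 1: []
Peg 2: [3, 1]
Peg 3: [2]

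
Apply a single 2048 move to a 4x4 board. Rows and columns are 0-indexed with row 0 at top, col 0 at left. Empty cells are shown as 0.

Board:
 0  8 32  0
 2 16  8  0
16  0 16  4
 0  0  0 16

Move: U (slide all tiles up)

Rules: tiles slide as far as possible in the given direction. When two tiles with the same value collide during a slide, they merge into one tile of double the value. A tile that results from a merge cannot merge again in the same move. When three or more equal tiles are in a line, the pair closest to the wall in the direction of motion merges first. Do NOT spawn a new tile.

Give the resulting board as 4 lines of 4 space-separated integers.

Answer:  2  8 32  4
16 16  8 16
 0  0 16  0
 0  0  0  0

Derivation:
Slide up:
col 0: [0, 2, 16, 0] -> [2, 16, 0, 0]
col 1: [8, 16, 0, 0] -> [8, 16, 0, 0]
col 2: [32, 8, 16, 0] -> [32, 8, 16, 0]
col 3: [0, 0, 4, 16] -> [4, 16, 0, 0]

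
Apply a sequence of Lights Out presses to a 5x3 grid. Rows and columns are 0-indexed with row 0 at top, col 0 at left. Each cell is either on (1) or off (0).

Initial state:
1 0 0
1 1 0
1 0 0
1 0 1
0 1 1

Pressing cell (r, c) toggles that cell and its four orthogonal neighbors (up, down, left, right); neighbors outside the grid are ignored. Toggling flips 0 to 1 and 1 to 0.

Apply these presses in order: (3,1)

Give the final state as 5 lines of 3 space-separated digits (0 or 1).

Answer: 1 0 0
1 1 0
1 1 0
0 1 0
0 0 1

Derivation:
After press 1 at (3,1):
1 0 0
1 1 0
1 1 0
0 1 0
0 0 1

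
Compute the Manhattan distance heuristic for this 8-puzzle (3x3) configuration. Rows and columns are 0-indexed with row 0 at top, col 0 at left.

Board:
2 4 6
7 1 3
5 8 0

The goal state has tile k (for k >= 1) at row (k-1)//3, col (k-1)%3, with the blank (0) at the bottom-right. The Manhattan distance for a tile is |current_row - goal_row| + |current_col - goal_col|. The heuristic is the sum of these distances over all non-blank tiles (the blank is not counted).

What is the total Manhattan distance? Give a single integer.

Tile 2: (0,0)->(0,1) = 1
Tile 4: (0,1)->(1,0) = 2
Tile 6: (0,2)->(1,2) = 1
Tile 7: (1,0)->(2,0) = 1
Tile 1: (1,1)->(0,0) = 2
Tile 3: (1,2)->(0,2) = 1
Tile 5: (2,0)->(1,1) = 2
Tile 8: (2,1)->(2,1) = 0
Sum: 1 + 2 + 1 + 1 + 2 + 1 + 2 + 0 = 10

Answer: 10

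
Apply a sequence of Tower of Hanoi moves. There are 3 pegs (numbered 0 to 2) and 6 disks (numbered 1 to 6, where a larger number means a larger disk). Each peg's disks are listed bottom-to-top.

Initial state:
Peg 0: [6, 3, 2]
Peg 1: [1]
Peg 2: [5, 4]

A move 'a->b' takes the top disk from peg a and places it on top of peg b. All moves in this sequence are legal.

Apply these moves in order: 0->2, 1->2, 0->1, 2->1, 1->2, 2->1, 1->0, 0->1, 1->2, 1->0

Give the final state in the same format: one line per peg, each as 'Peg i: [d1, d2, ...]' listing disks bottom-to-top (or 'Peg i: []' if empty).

After move 1 (0->2):
Peg 0: [6, 3]
Peg 1: [1]
Peg 2: [5, 4, 2]

After move 2 (1->2):
Peg 0: [6, 3]
Peg 1: []
Peg 2: [5, 4, 2, 1]

After move 3 (0->1):
Peg 0: [6]
Peg 1: [3]
Peg 2: [5, 4, 2, 1]

After move 4 (2->1):
Peg 0: [6]
Peg 1: [3, 1]
Peg 2: [5, 4, 2]

After move 5 (1->2):
Peg 0: [6]
Peg 1: [3]
Peg 2: [5, 4, 2, 1]

After move 6 (2->1):
Peg 0: [6]
Peg 1: [3, 1]
Peg 2: [5, 4, 2]

After move 7 (1->0):
Peg 0: [6, 1]
Peg 1: [3]
Peg 2: [5, 4, 2]

After move 8 (0->1):
Peg 0: [6]
Peg 1: [3, 1]
Peg 2: [5, 4, 2]

After move 9 (1->2):
Peg 0: [6]
Peg 1: [3]
Peg 2: [5, 4, 2, 1]

After move 10 (1->0):
Peg 0: [6, 3]
Peg 1: []
Peg 2: [5, 4, 2, 1]

Answer: Peg 0: [6, 3]
Peg 1: []
Peg 2: [5, 4, 2, 1]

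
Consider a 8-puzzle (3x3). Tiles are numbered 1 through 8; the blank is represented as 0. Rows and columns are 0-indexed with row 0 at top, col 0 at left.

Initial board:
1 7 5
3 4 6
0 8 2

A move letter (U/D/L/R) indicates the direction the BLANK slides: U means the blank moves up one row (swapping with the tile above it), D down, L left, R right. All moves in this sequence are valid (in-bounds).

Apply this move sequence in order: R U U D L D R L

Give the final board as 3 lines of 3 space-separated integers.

Answer: 1 7 5
8 3 6
0 4 2

Derivation:
After move 1 (R):
1 7 5
3 4 6
8 0 2

After move 2 (U):
1 7 5
3 0 6
8 4 2

After move 3 (U):
1 0 5
3 7 6
8 4 2

After move 4 (D):
1 7 5
3 0 6
8 4 2

After move 5 (L):
1 7 5
0 3 6
8 4 2

After move 6 (D):
1 7 5
8 3 6
0 4 2

After move 7 (R):
1 7 5
8 3 6
4 0 2

After move 8 (L):
1 7 5
8 3 6
0 4 2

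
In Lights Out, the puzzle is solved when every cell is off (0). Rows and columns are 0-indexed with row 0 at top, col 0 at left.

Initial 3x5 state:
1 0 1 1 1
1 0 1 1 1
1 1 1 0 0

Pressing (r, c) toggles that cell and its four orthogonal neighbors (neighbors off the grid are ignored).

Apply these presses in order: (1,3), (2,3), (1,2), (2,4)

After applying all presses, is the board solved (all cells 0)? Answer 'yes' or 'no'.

Answer: no

Derivation:
After press 1 at (1,3):
1 0 1 0 1
1 0 0 0 0
1 1 1 1 0

After press 2 at (2,3):
1 0 1 0 1
1 0 0 1 0
1 1 0 0 1

After press 3 at (1,2):
1 0 0 0 1
1 1 1 0 0
1 1 1 0 1

After press 4 at (2,4):
1 0 0 0 1
1 1 1 0 1
1 1 1 1 0

Lights still on: 10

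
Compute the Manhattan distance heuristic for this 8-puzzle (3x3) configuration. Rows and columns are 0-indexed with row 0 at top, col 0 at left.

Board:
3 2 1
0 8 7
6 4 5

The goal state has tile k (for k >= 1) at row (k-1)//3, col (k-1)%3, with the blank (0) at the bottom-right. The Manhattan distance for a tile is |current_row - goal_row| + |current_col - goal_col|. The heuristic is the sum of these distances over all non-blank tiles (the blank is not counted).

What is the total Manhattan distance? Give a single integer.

Answer: 15

Derivation:
Tile 3: (0,0)->(0,2) = 2
Tile 2: (0,1)->(0,1) = 0
Tile 1: (0,2)->(0,0) = 2
Tile 8: (1,1)->(2,1) = 1
Tile 7: (1,2)->(2,0) = 3
Tile 6: (2,0)->(1,2) = 3
Tile 4: (2,1)->(1,0) = 2
Tile 5: (2,2)->(1,1) = 2
Sum: 2 + 0 + 2 + 1 + 3 + 3 + 2 + 2 = 15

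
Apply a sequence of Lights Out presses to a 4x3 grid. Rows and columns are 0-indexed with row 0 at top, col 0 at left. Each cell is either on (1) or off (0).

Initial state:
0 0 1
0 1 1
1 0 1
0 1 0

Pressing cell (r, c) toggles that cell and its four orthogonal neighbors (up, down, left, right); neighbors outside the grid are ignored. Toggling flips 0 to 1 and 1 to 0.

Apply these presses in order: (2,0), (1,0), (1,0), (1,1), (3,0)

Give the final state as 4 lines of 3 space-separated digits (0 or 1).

Answer: 0 1 1
0 0 0
1 0 1
0 0 0

Derivation:
After press 1 at (2,0):
0 0 1
1 1 1
0 1 1
1 1 0

After press 2 at (1,0):
1 0 1
0 0 1
1 1 1
1 1 0

After press 3 at (1,0):
0 0 1
1 1 1
0 1 1
1 1 0

After press 4 at (1,1):
0 1 1
0 0 0
0 0 1
1 1 0

After press 5 at (3,0):
0 1 1
0 0 0
1 0 1
0 0 0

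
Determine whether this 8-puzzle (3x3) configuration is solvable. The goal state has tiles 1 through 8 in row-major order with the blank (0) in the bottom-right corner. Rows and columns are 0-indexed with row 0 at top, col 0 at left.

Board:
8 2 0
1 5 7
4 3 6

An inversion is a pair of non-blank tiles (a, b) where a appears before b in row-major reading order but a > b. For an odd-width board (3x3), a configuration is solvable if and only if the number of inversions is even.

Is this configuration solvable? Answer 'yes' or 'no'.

Inversions (pairs i<j in row-major order where tile[i] > tile[j] > 0): 14
14 is even, so the puzzle is solvable.

Answer: yes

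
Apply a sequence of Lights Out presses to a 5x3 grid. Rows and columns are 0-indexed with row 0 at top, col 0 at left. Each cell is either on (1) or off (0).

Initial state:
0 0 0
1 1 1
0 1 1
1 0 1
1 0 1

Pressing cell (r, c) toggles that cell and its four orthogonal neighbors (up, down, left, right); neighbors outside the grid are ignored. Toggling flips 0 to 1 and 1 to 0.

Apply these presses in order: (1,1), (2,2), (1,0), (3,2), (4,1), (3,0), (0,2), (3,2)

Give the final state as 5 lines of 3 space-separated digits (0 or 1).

After press 1 at (1,1):
0 1 0
0 0 0
0 0 1
1 0 1
1 0 1

After press 2 at (2,2):
0 1 0
0 0 1
0 1 0
1 0 0
1 0 1

After press 3 at (1,0):
1 1 0
1 1 1
1 1 0
1 0 0
1 0 1

After press 4 at (3,2):
1 1 0
1 1 1
1 1 1
1 1 1
1 0 0

After press 5 at (4,1):
1 1 0
1 1 1
1 1 1
1 0 1
0 1 1

After press 6 at (3,0):
1 1 0
1 1 1
0 1 1
0 1 1
1 1 1

After press 7 at (0,2):
1 0 1
1 1 0
0 1 1
0 1 1
1 1 1

After press 8 at (3,2):
1 0 1
1 1 0
0 1 0
0 0 0
1 1 0

Answer: 1 0 1
1 1 0
0 1 0
0 0 0
1 1 0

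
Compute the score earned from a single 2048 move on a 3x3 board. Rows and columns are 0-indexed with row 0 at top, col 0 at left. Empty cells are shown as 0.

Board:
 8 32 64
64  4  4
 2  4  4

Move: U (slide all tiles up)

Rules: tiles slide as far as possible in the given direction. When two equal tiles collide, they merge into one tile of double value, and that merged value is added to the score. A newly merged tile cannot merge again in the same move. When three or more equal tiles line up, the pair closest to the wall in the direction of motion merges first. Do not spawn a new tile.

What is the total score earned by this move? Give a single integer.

Slide up:
col 0: [8, 64, 2] -> [8, 64, 2]  score +0 (running 0)
col 1: [32, 4, 4] -> [32, 8, 0]  score +8 (running 8)
col 2: [64, 4, 4] -> [64, 8, 0]  score +8 (running 16)
Board after move:
 8 32 64
64  8  8
 2  0  0

Answer: 16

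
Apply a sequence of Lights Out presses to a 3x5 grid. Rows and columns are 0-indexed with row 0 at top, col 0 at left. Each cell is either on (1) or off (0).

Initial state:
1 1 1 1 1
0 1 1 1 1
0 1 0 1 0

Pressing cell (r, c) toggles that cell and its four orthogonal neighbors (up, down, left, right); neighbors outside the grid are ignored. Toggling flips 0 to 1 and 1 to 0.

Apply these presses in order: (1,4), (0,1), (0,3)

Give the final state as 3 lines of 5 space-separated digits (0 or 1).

After press 1 at (1,4):
1 1 1 1 0
0 1 1 0 0
0 1 0 1 1

After press 2 at (0,1):
0 0 0 1 0
0 0 1 0 0
0 1 0 1 1

After press 3 at (0,3):
0 0 1 0 1
0 0 1 1 0
0 1 0 1 1

Answer: 0 0 1 0 1
0 0 1 1 0
0 1 0 1 1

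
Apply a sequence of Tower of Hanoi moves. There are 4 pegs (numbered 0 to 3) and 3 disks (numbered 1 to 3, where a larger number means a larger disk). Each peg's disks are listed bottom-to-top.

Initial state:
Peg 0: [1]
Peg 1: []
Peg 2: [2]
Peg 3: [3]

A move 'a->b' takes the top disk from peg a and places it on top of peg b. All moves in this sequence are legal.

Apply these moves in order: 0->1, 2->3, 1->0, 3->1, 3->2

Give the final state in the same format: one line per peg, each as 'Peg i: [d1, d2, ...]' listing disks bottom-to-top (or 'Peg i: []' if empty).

Answer: Peg 0: [1]
Peg 1: [2]
Peg 2: [3]
Peg 3: []

Derivation:
After move 1 (0->1):
Peg 0: []
Peg 1: [1]
Peg 2: [2]
Peg 3: [3]

After move 2 (2->3):
Peg 0: []
Peg 1: [1]
Peg 2: []
Peg 3: [3, 2]

After move 3 (1->0):
Peg 0: [1]
Peg 1: []
Peg 2: []
Peg 3: [3, 2]

After move 4 (3->1):
Peg 0: [1]
Peg 1: [2]
Peg 2: []
Peg 3: [3]

After move 5 (3->2):
Peg 0: [1]
Peg 1: [2]
Peg 2: [3]
Peg 3: []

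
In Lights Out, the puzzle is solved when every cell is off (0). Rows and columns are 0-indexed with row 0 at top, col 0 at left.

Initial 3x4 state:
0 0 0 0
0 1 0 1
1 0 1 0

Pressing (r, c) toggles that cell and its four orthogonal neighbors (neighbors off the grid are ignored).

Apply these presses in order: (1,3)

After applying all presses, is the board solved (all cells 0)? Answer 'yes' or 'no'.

After press 1 at (1,3):
0 0 0 1
0 1 1 0
1 0 1 1

Lights still on: 6

Answer: no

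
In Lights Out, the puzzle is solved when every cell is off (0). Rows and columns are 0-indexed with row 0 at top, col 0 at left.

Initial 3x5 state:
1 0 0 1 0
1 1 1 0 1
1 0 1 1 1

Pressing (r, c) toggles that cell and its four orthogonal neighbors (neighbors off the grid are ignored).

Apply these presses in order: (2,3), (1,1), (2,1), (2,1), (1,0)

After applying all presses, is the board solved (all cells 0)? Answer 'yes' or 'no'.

Answer: no

Derivation:
After press 1 at (2,3):
1 0 0 1 0
1 1 1 1 1
1 0 0 0 0

After press 2 at (1,1):
1 1 0 1 0
0 0 0 1 1
1 1 0 0 0

After press 3 at (2,1):
1 1 0 1 0
0 1 0 1 1
0 0 1 0 0

After press 4 at (2,1):
1 1 0 1 0
0 0 0 1 1
1 1 0 0 0

After press 5 at (1,0):
0 1 0 1 0
1 1 0 1 1
0 1 0 0 0

Lights still on: 7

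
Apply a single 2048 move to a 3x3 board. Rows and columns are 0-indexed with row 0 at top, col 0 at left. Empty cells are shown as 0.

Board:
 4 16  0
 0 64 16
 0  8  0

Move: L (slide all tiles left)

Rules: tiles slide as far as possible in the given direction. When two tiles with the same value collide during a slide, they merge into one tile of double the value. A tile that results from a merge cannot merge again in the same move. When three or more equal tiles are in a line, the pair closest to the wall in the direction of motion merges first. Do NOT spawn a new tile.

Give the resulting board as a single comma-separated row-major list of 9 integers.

Answer: 4, 16, 0, 64, 16, 0, 8, 0, 0

Derivation:
Slide left:
row 0: [4, 16, 0] -> [4, 16, 0]
row 1: [0, 64, 16] -> [64, 16, 0]
row 2: [0, 8, 0] -> [8, 0, 0]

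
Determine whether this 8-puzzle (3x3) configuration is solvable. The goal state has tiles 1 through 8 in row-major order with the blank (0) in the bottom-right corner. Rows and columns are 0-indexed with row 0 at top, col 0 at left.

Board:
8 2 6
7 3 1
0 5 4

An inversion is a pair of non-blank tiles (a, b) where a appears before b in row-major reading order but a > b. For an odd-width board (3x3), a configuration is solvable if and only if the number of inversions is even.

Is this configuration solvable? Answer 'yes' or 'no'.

Answer: yes

Derivation:
Inversions (pairs i<j in row-major order where tile[i] > tile[j] > 0): 18
18 is even, so the puzzle is solvable.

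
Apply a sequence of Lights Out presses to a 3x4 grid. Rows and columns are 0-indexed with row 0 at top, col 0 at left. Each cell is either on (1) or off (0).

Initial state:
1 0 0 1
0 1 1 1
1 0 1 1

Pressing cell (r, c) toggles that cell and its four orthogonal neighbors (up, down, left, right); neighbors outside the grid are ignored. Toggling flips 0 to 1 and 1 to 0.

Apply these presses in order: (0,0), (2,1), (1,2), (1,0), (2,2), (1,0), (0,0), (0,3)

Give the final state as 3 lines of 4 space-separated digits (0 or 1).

After press 1 at (0,0):
0 1 0 1
1 1 1 1
1 0 1 1

After press 2 at (2,1):
0 1 0 1
1 0 1 1
0 1 0 1

After press 3 at (1,2):
0 1 1 1
1 1 0 0
0 1 1 1

After press 4 at (1,0):
1 1 1 1
0 0 0 0
1 1 1 1

After press 5 at (2,2):
1 1 1 1
0 0 1 0
1 0 0 0

After press 6 at (1,0):
0 1 1 1
1 1 1 0
0 0 0 0

After press 7 at (0,0):
1 0 1 1
0 1 1 0
0 0 0 0

After press 8 at (0,3):
1 0 0 0
0 1 1 1
0 0 0 0

Answer: 1 0 0 0
0 1 1 1
0 0 0 0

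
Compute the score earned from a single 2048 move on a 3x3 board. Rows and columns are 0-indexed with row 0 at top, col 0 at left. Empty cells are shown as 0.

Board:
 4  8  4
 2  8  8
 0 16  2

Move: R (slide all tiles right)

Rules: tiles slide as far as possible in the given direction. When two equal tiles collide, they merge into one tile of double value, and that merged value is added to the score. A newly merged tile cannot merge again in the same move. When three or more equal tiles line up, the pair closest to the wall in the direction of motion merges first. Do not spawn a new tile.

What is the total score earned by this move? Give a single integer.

Slide right:
row 0: [4, 8, 4] -> [4, 8, 4]  score +0 (running 0)
row 1: [2, 8, 8] -> [0, 2, 16]  score +16 (running 16)
row 2: [0, 16, 2] -> [0, 16, 2]  score +0 (running 16)
Board after move:
 4  8  4
 0  2 16
 0 16  2

Answer: 16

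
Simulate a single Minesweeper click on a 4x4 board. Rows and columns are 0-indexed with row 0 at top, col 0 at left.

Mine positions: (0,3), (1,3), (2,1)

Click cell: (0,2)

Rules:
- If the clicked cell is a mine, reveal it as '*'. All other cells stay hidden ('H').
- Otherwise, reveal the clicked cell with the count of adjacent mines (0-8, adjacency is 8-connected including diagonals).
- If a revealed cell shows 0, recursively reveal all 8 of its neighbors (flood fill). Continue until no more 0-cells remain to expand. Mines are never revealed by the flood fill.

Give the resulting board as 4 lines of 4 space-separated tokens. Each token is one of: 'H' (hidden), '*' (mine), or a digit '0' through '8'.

H H 2 H
H H H H
H H H H
H H H H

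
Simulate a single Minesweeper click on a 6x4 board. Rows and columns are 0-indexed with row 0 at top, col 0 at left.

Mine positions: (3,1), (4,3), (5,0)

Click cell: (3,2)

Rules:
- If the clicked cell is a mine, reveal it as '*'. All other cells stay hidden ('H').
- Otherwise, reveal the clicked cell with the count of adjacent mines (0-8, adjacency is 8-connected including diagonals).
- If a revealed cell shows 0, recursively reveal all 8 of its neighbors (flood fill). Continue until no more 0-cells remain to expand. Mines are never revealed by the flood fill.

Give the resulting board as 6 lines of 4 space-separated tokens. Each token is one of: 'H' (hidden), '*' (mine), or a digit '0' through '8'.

H H H H
H H H H
H H H H
H H 2 H
H H H H
H H H H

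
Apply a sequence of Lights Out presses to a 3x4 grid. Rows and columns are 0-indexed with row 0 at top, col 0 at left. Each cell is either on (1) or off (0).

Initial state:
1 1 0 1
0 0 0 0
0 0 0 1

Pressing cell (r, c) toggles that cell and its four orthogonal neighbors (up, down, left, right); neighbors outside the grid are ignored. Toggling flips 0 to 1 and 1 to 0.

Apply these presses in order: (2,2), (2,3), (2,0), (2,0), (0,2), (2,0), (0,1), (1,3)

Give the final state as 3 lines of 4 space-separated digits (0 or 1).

Answer: 0 1 0 1
1 1 1 0
1 0 0 0

Derivation:
After press 1 at (2,2):
1 1 0 1
0 0 1 0
0 1 1 0

After press 2 at (2,3):
1 1 0 1
0 0 1 1
0 1 0 1

After press 3 at (2,0):
1 1 0 1
1 0 1 1
1 0 0 1

After press 4 at (2,0):
1 1 0 1
0 0 1 1
0 1 0 1

After press 5 at (0,2):
1 0 1 0
0 0 0 1
0 1 0 1

After press 6 at (2,0):
1 0 1 0
1 0 0 1
1 0 0 1

After press 7 at (0,1):
0 1 0 0
1 1 0 1
1 0 0 1

After press 8 at (1,3):
0 1 0 1
1 1 1 0
1 0 0 0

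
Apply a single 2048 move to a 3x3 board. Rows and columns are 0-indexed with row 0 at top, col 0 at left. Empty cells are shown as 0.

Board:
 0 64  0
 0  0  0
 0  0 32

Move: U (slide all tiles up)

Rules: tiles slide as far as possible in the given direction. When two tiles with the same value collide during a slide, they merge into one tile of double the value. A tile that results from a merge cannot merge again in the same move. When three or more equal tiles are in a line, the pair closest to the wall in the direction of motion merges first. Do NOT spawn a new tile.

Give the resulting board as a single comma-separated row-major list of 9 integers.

Slide up:
col 0: [0, 0, 0] -> [0, 0, 0]
col 1: [64, 0, 0] -> [64, 0, 0]
col 2: [0, 0, 32] -> [32, 0, 0]

Answer: 0, 64, 32, 0, 0, 0, 0, 0, 0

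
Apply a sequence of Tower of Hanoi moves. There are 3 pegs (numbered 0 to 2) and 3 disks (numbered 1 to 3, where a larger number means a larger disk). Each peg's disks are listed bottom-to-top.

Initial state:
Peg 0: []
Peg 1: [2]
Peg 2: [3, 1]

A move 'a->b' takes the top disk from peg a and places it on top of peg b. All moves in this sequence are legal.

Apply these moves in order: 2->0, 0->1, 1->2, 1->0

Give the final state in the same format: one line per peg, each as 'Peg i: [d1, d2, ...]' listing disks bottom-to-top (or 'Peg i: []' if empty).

After move 1 (2->0):
Peg 0: [1]
Peg 1: [2]
Peg 2: [3]

After move 2 (0->1):
Peg 0: []
Peg 1: [2, 1]
Peg 2: [3]

After move 3 (1->2):
Peg 0: []
Peg 1: [2]
Peg 2: [3, 1]

After move 4 (1->0):
Peg 0: [2]
Peg 1: []
Peg 2: [3, 1]

Answer: Peg 0: [2]
Peg 1: []
Peg 2: [3, 1]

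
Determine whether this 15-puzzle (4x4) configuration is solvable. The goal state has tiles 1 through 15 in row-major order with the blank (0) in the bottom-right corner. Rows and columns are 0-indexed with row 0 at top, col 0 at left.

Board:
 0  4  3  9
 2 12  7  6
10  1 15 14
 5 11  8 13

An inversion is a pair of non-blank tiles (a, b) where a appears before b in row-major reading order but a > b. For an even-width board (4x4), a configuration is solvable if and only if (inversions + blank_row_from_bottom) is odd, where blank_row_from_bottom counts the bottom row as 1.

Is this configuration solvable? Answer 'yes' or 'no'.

Answer: yes

Derivation:
Inversions: 37
Blank is in row 0 (0-indexed from top), which is row 4 counting from the bottom (bottom = 1).
37 + 4 = 41, which is odd, so the puzzle is solvable.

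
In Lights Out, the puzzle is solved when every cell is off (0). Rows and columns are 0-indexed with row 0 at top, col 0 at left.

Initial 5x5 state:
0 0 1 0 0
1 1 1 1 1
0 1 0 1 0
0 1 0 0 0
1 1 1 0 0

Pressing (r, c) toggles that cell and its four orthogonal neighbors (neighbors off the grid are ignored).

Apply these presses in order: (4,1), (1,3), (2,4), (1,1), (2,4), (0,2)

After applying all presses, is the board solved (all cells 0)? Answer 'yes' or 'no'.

Answer: yes

Derivation:
After press 1 at (4,1):
0 0 1 0 0
1 1 1 1 1
0 1 0 1 0
0 0 0 0 0
0 0 0 0 0

After press 2 at (1,3):
0 0 1 1 0
1 1 0 0 0
0 1 0 0 0
0 0 0 0 0
0 0 0 0 0

After press 3 at (2,4):
0 0 1 1 0
1 1 0 0 1
0 1 0 1 1
0 0 0 0 1
0 0 0 0 0

After press 4 at (1,1):
0 1 1 1 0
0 0 1 0 1
0 0 0 1 1
0 0 0 0 1
0 0 0 0 0

After press 5 at (2,4):
0 1 1 1 0
0 0 1 0 0
0 0 0 0 0
0 0 0 0 0
0 0 0 0 0

After press 6 at (0,2):
0 0 0 0 0
0 0 0 0 0
0 0 0 0 0
0 0 0 0 0
0 0 0 0 0

Lights still on: 0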